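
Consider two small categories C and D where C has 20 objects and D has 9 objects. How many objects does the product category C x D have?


The product category C x D has objects that are pairs (c, d).
Number of pairs = |Ob(C)| * |Ob(D)| = 20 * 9 = 180

180


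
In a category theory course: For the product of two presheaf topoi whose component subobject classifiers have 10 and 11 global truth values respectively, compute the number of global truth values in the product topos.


In a product of presheaf topoi E_1 x E_2, the subobject classifier
is Omega = Omega_1 x Omega_2 (componentwise), so
|Omega(top)| = |Omega_1(top_1)| * |Omega_2(top_2)|.
= 10 * 11 = 110.

110


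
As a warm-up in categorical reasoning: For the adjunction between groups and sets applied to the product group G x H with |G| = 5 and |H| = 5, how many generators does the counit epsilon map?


The counit epsilon_K: F(U(K)) -> K of the Free-Forgetful adjunction
maps |K| generators of F(U(K)) into K. For K = G x H (the product group),
|G x H| = |G| * |H|.
Total generators mapped = 5 * 5 = 25.

25


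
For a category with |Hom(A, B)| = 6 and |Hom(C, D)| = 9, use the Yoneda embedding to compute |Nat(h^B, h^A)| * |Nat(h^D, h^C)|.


By the Yoneda lemma, Nat(h^B, h^A) is isomorphic to Hom(A, B),
so |Nat(h^B, h^A)| = |Hom(A, B)| and |Nat(h^D, h^C)| = |Hom(C, D)|.
|Hom(A, B)| = 6, |Hom(C, D)| = 9.
|Nat(h^B, h^A) x Nat(h^D, h^C)| = 6 * 9 = 54

54


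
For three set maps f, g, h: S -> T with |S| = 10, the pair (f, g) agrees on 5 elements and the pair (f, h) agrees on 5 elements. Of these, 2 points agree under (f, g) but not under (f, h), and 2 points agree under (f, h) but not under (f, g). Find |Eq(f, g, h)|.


Eq(f, g, h) is the triple-agreement set: points in S where all three
maps take the same value. Using inclusion-exclusion on the pairwise data:
Pair (f, g) agrees on 5 points; pair (f, h) on 5 points.
Points agreeing under (f, g) but not (f, h) = 2; under (f, h) but not (f, g) = 2.
Triple-agreement = agreement-in-(f, g) minus points that agree under (f, g) but not (f, h):
|Eq(f, g, h)| = 5 - 2 = 3
(cross-check via (f, h): 5 - 2 = 3.)

3


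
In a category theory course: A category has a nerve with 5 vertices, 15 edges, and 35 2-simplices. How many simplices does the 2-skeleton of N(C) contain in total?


The 2-skeleton of the nerve N(C) consists of simplices in dimensions 0, 1, 2:
  |N(C)_0| = 5 (objects)
  |N(C)_1| = 15 (morphisms)
  |N(C)_2| = 35 (composable pairs)
Total = 5 + 15 + 35 = 55

55


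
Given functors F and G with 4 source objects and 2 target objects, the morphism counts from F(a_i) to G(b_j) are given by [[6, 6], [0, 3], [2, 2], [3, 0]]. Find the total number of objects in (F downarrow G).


Objects of (F downarrow G) are triples (a, b, h: F(a)->G(b)).
The count equals the sum of all entries in the hom-matrix.
sum(row 0) = 12
sum(row 1) = 3
sum(row 2) = 4
sum(row 3) = 3
Grand total = 22

22


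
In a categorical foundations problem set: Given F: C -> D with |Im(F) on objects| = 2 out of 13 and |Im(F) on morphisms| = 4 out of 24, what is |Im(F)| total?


The image of F consists of distinct objects and distinct morphisms.
|Im(F)| on objects = 2
|Im(F)| on morphisms = 4
Total image cardinality = 2 + 4 = 6

6


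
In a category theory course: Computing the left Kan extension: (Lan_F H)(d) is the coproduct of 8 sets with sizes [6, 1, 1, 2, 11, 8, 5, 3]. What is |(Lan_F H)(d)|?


Pointwise, the left Kan extension (Lan_F H)(d) is the colimit, indexed
by the comma category (F downarrow d), of H composed with the
projection (F downarrow d) -> C. Here that colimit is given
as a coproduct (disjoint union) of sets, so its cardinality is the
sum of the sizes of the summands.
Coproduct of sets with sizes: 6 + 1 + 1 + 2 + 11 + 8 + 5 + 3
= 37

37


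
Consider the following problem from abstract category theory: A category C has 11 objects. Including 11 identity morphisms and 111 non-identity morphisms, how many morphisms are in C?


Each object has an identity morphism, giving 11 identities.
Adding the 111 non-identity morphisms:
Total = 11 + 111 = 122

122


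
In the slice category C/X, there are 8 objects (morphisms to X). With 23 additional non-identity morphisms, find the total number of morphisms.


In the slice category C/X, objects are morphisms to X.
Identity morphisms: 8 (one per object of C/X).
Non-identity morphisms: 23.
Total = 8 + 23 = 31

31


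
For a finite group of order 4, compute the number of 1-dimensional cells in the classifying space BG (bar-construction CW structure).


In the bar-construction CW model of BG, the n-cells are indexed by
n-tuples [g_1|...|g_n] of non-identity elements of G (degenerate
simplices with some g_i = e do not contribute cells), so there are
(|G| - 1)^n n-cells.
For dim = 1 with |G| = 4:
cells = (4 - 1)^1 = 3^1 = 3

3


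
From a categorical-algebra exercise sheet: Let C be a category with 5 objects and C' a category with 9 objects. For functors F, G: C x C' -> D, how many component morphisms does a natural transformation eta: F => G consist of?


A natural transformation eta: F => G assigns one component morphism per
object of the domain category.
The domain is the product category C x C', so
|Ob(C x C')| = |Ob(C)| * |Ob(C')| = 5 * 9 = 45.
Therefore eta has 45 component morphisms.

45


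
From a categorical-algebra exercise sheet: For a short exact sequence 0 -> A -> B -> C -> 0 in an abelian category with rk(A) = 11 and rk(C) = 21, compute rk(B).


For a short exact sequence 0 -> A -> B -> C -> 0,
rank is additive: rank(B) = rank(A) + rank(C).
rank(B) = 11 + 21 = 32

32


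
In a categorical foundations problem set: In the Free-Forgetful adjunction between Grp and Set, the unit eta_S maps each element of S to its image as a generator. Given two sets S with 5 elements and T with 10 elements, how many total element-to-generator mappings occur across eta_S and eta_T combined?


The unit eta_X: X -> U(F(X)) of the Free-Forgetful adjunction
maps each element of X to a generator of F(X). For X = S + T (disjoint
union in Set), |S + T| = |S| + |T|.
Total mappings = 5 + 10 = 15.

15


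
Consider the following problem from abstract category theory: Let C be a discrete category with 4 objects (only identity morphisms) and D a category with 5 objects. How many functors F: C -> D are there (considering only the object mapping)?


A functor from a discrete category C to D is determined by
where each object maps. Each of the 4 objects of C can map
to any of the 5 objects of D independently.
Number of functors = 5^4 = 625

625


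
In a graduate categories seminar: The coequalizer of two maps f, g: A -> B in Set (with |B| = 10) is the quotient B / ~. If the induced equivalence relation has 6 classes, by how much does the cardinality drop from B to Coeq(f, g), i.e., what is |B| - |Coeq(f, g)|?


The coequalizer Coeq(f, g) = B / ~ has one element per equivalence class.
|B| = 10, |Coeq(f, g)| = 6.
|B| - |Coeq(f, g)| = 10 - 6 = 4.

4


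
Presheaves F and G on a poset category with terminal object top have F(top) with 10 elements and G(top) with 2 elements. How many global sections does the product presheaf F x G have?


Global sections of a presheaf on a poset with terminal top satisfy
Gamma(H) ~ H(top). Presheaves admit pointwise products, so
(F x G)(top) = F(top) x G(top) (Cartesian product).
|Gamma(F x G)| = |F(top)| * |G(top)| = 10 * 2 = 20.

20


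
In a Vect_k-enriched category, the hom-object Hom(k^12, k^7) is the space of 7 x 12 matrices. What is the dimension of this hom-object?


In Vect-enriched categories, Hom(k^n, k^m) is the space of m x n matrices.
dim(Hom(k^12, k^7)) = 7 * 12 = 84

84


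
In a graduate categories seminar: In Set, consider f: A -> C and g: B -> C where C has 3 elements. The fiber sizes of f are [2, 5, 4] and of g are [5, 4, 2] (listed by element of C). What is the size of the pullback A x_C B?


The pullback A x_C B consists of pairs (a, b) with f(a) = g(b).
For each element c in C, the fiber product has |f^-1(c)| * |g^-1(c)| elements.
Summing over C: 2 * 5 + 5 * 4 + 4 * 2
= 10 + 20 + 8 = 38

38


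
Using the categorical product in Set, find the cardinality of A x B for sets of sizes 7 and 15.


In Set, the product A x B is the Cartesian product.
By the universal property, |A x B| = |A| * |B|.
|A x B| = 7 * 15 = 105

105


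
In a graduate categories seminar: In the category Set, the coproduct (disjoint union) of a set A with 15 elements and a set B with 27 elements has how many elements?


In Set, the coproduct A + B is the disjoint union.
|A + B| = |A| + |B| = 15 + 27 = 42

42


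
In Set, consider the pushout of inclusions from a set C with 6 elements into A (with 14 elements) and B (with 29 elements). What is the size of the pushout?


The pushout A +_C B identifies the images of C in A and B.
|A +_C B| = |A| + |B| - |C| (for injections).
= 14 + 29 - 6 = 37

37


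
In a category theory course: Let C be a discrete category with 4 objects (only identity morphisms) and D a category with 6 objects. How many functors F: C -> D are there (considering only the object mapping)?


A functor from a discrete category C to D is determined by
where each object maps. Each of the 4 objects of C can map
to any of the 6 objects of D independently.
Number of functors = 6^4 = 1296

1296


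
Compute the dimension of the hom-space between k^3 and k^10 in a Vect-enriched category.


In Vect-enriched categories, Hom(k^n, k^m) is the space of m x n matrices.
dim(Hom(k^3, k^10)) = 10 * 3 = 30

30


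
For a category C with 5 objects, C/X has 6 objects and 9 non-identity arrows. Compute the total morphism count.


In the slice category C/X, objects are morphisms to X.
Identity morphisms: 6 (one per object of C/X).
Non-identity morphisms: 9.
Total = 6 + 9 = 15

15


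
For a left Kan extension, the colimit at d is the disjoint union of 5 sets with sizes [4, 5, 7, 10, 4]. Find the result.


Pointwise, the left Kan extension (Lan_F H)(d) is the colimit, indexed
by the comma category (F downarrow d), of H composed with the
projection (F downarrow d) -> C. Here that colimit is given
as a coproduct (disjoint union) of sets, so its cardinality is the
sum of the sizes of the summands.
Coproduct of sets with sizes: 4 + 5 + 7 + 10 + 4
= 30

30


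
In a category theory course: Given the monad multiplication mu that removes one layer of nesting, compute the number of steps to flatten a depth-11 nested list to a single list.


Each application of mu: T^2 -> T removes one layer of nesting.
Starting at depth 11 (i.e., T^11(X)), we need to reach T(X).
Number of mu applications = 11 - 1 = 10

10


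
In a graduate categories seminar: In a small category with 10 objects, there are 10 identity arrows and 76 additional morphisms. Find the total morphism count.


Each object has an identity morphism, giving 10 identities.
Adding the 76 non-identity morphisms:
Total = 10 + 76 = 86

86


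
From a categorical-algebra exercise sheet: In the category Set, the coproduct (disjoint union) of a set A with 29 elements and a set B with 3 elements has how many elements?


In Set, the coproduct A + B is the disjoint union.
|A + B| = |A| + |B| = 29 + 3 = 32

32


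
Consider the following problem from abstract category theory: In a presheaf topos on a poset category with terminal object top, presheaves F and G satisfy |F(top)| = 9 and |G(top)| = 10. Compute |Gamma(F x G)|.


Global sections of a presheaf on a poset with terminal top satisfy
Gamma(H) ~ H(top). Presheaves admit pointwise products, so
(F x G)(top) = F(top) x G(top) (Cartesian product).
|Gamma(F x G)| = |F(top)| * |G(top)| = 9 * 10 = 90.

90


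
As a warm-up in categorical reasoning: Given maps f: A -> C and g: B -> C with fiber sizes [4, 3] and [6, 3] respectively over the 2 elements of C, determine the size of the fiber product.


The pullback A x_C B consists of pairs (a, b) with f(a) = g(b).
For each element c in C, the fiber product has |f^-1(c)| * |g^-1(c)| elements.
Summing over C: 4 * 6 + 3 * 3
= 24 + 9 = 33

33


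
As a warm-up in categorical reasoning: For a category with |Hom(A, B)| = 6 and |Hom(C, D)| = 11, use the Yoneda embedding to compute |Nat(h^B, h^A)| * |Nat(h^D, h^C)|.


By the Yoneda lemma, Nat(h^B, h^A) is isomorphic to Hom(A, B),
so |Nat(h^B, h^A)| = |Hom(A, B)| and |Nat(h^D, h^C)| = |Hom(C, D)|.
|Hom(A, B)| = 6, |Hom(C, D)| = 11.
|Nat(h^B, h^A) x Nat(h^D, h^C)| = 6 * 11 = 66

66


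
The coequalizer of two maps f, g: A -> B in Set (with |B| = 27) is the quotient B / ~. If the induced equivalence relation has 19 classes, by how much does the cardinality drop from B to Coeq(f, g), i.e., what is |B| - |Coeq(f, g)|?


The coequalizer Coeq(f, g) = B / ~ has one element per equivalence class.
|B| = 27, |Coeq(f, g)| = 19.
|B| - |Coeq(f, g)| = 27 - 19 = 8.

8


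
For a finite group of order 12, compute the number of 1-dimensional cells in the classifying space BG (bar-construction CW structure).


In the bar-construction CW model of BG, the n-cells are indexed by
n-tuples [g_1|...|g_n] of non-identity elements of G (degenerate
simplices with some g_i = e do not contribute cells), so there are
(|G| - 1)^n n-cells.
For dim = 1 with |G| = 12:
cells = (12 - 1)^1 = 11^1 = 11

11


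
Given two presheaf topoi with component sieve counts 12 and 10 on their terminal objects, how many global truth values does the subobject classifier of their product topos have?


In a product of presheaf topoi E_1 x E_2, the subobject classifier
is Omega = Omega_1 x Omega_2 (componentwise), so
|Omega(top)| = |Omega_1(top_1)| * |Omega_2(top_2)|.
= 12 * 10 = 120.

120


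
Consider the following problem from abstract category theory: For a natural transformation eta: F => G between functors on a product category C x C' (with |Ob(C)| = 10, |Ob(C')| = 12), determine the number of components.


A natural transformation eta: F => G assigns one component morphism per
object of the domain category.
The domain is the product category C x C', so
|Ob(C x C')| = |Ob(C)| * |Ob(C')| = 10 * 12 = 120.
Therefore eta has 120 component morphisms.

120


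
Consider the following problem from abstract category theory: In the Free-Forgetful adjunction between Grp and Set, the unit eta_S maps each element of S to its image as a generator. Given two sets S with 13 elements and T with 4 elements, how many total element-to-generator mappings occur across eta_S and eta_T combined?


The unit eta_X: X -> U(F(X)) of the Free-Forgetful adjunction
maps each element of X to a generator of F(X). For X = S + T (disjoint
union in Set), |S + T| = |S| + |T|.
Total mappings = 13 + 4 = 17.

17


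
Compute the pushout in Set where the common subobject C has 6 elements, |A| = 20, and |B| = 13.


The pushout A +_C B identifies the images of C in A and B.
|A +_C B| = |A| + |B| - |C| (for injections).
= 20 + 13 - 6 = 27

27


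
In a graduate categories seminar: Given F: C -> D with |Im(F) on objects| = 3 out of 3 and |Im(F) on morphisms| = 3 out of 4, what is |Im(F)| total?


The image of F consists of distinct objects and distinct morphisms.
|Im(F)| on objects = 3
|Im(F)| on morphisms = 3
Total image cardinality = 3 + 3 = 6

6


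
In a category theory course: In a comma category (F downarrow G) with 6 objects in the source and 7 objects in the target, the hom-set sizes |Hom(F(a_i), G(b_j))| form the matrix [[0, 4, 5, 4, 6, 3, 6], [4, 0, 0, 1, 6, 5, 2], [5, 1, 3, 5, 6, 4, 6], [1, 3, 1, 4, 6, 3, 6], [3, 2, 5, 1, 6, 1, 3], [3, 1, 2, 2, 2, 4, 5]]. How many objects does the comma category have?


Objects of (F downarrow G) are triples (a, b, h: F(a)->G(b)).
The count equals the sum of all entries in the hom-matrix.
sum(row 0) = 28
sum(row 1) = 18
sum(row 2) = 30
sum(row 3) = 24
sum(row 4) = 21
sum(row 5) = 19
Grand total = 140

140


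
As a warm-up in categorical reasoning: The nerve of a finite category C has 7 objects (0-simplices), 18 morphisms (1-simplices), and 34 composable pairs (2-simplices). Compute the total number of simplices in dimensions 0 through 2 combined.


The 2-skeleton of the nerve N(C) consists of simplices in dimensions 0, 1, 2:
  |N(C)_0| = 7 (objects)
  |N(C)_1| = 18 (morphisms)
  |N(C)_2| = 34 (composable pairs)
Total = 7 + 18 + 34 = 59

59


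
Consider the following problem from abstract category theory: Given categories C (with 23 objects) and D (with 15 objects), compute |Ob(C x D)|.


The product category C x D has objects that are pairs (c, d).
Number of pairs = |Ob(C)| * |Ob(D)| = 23 * 15 = 345

345


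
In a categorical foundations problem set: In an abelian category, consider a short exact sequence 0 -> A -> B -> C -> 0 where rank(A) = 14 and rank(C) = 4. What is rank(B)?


For a short exact sequence 0 -> A -> B -> C -> 0,
rank is additive: rank(B) = rank(A) + rank(C).
rank(B) = 14 + 4 = 18

18


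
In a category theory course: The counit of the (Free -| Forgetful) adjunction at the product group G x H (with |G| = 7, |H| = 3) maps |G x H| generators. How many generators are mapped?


The counit epsilon_K: F(U(K)) -> K of the Free-Forgetful adjunction
maps |K| generators of F(U(K)) into K. For K = G x H (the product group),
|G x H| = |G| * |H|.
Total generators mapped = 7 * 3 = 21.

21


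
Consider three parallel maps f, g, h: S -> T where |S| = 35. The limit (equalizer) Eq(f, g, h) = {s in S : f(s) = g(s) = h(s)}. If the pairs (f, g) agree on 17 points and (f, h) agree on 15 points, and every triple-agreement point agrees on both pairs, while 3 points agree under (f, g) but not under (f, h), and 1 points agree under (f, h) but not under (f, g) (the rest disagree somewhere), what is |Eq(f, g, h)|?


Eq(f, g, h) is the triple-agreement set: points in S where all three
maps take the same value. Using inclusion-exclusion on the pairwise data:
Pair (f, g) agrees on 17 points; pair (f, h) on 15 points.
Points agreeing under (f, g) but not (f, h) = 3; under (f, h) but not (f, g) = 1.
Triple-agreement = agreement-in-(f, g) minus points that agree under (f, g) but not (f, h):
|Eq(f, g, h)| = 17 - 3 = 14
(cross-check via (f, h): 15 - 1 = 14.)

14


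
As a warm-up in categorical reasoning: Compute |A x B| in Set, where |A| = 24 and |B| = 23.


In Set, the product A x B is the Cartesian product.
By the universal property, |A x B| = |A| * |B|.
|A x B| = 24 * 23 = 552

552


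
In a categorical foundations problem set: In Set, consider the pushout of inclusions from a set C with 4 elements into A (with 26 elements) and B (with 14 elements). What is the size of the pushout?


The pushout A +_C B identifies the images of C in A and B.
|A +_C B| = |A| + |B| - |C| (for injections).
= 26 + 14 - 4 = 36

36


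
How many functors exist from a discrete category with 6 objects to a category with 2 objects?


A functor from a discrete category C to D is determined by
where each object maps. Each of the 6 objects of C can map
to any of the 2 objects of D independently.
Number of functors = 2^6 = 64

64


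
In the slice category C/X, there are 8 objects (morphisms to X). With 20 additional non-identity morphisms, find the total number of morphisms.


In the slice category C/X, objects are morphisms to X.
Identity morphisms: 8 (one per object of C/X).
Non-identity morphisms: 20.
Total = 8 + 20 = 28

28


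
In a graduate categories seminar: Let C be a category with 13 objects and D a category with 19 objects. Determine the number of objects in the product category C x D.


The product category C x D has objects that are pairs (c, d).
Number of pairs = |Ob(C)| * |Ob(D)| = 13 * 19 = 247

247


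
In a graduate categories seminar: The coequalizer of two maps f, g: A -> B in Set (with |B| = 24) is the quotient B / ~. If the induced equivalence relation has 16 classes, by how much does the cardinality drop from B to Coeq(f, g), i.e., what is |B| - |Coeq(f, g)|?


The coequalizer Coeq(f, g) = B / ~ has one element per equivalence class.
|B| = 24, |Coeq(f, g)| = 16.
|B| - |Coeq(f, g)| = 24 - 16 = 8.

8


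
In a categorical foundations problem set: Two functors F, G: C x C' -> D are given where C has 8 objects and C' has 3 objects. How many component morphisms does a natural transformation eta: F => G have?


A natural transformation eta: F => G assigns one component morphism per
object of the domain category.
The domain is the product category C x C', so
|Ob(C x C')| = |Ob(C)| * |Ob(C')| = 8 * 3 = 24.
Therefore eta has 24 component morphisms.

24


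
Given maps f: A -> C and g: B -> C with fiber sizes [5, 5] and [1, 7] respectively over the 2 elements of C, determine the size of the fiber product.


The pullback A x_C B consists of pairs (a, b) with f(a) = g(b).
For each element c in C, the fiber product has |f^-1(c)| * |g^-1(c)| elements.
Summing over C: 5 * 1 + 5 * 7
= 5 + 35 = 40

40


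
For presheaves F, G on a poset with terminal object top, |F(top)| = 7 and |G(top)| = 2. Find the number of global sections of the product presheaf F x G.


Global sections of a presheaf on a poset with terminal top satisfy
Gamma(H) ~ H(top). Presheaves admit pointwise products, so
(F x G)(top) = F(top) x G(top) (Cartesian product).
|Gamma(F x G)| = |F(top)| * |G(top)| = 7 * 2 = 14.

14


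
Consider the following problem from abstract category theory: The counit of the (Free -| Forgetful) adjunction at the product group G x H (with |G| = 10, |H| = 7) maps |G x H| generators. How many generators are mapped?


The counit epsilon_K: F(U(K)) -> K of the Free-Forgetful adjunction
maps |K| generators of F(U(K)) into K. For K = G x H (the product group),
|G x H| = |G| * |H|.
Total generators mapped = 10 * 7 = 70.

70


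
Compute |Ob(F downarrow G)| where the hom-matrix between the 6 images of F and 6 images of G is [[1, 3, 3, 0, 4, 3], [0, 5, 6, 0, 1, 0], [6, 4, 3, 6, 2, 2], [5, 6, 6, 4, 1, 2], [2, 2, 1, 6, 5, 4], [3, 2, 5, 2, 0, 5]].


Objects of (F downarrow G) are triples (a, b, h: F(a)->G(b)).
The count equals the sum of all entries in the hom-matrix.
sum(row 0) = 14
sum(row 1) = 12
sum(row 2) = 23
sum(row 3) = 24
sum(row 4) = 20
sum(row 5) = 17
Grand total = 110

110


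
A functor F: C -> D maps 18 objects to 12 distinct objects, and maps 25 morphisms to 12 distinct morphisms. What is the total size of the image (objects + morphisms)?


The image of F consists of distinct objects and distinct morphisms.
|Im(F)| on objects = 12
|Im(F)| on morphisms = 12
Total image cardinality = 12 + 12 = 24

24


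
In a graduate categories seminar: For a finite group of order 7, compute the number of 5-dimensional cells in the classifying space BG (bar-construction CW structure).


In the bar-construction CW model of BG, the n-cells are indexed by
n-tuples [g_1|...|g_n] of non-identity elements of G (degenerate
simplices with some g_i = e do not contribute cells), so there are
(|G| - 1)^n n-cells.
For dim = 5 with |G| = 7:
cells = (7 - 1)^5 = 6^5 = 7776

7776


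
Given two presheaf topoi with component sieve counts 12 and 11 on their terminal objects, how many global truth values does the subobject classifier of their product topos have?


In a product of presheaf topoi E_1 x E_2, the subobject classifier
is Omega = Omega_1 x Omega_2 (componentwise), so
|Omega(top)| = |Omega_1(top_1)| * |Omega_2(top_2)|.
= 12 * 11 = 132.

132


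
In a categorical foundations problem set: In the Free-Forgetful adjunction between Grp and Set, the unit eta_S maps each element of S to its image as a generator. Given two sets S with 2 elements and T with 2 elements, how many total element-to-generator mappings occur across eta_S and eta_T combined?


The unit eta_X: X -> U(F(X)) of the Free-Forgetful adjunction
maps each element of X to a generator of F(X). For X = S + T (disjoint
union in Set), |S + T| = |S| + |T|.
Total mappings = 2 + 2 = 4.

4


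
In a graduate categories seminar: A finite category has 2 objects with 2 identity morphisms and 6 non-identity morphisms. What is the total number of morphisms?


Each object has an identity morphism, giving 2 identities.
Adding the 6 non-identity morphisms:
Total = 2 + 6 = 8

8


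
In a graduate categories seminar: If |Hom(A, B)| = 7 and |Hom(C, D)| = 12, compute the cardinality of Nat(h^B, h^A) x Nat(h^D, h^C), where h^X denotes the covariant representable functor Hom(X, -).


By the Yoneda lemma, Nat(h^B, h^A) is isomorphic to Hom(A, B),
so |Nat(h^B, h^A)| = |Hom(A, B)| and |Nat(h^D, h^C)| = |Hom(C, D)|.
|Hom(A, B)| = 7, |Hom(C, D)| = 12.
|Nat(h^B, h^A) x Nat(h^D, h^C)| = 7 * 12 = 84

84


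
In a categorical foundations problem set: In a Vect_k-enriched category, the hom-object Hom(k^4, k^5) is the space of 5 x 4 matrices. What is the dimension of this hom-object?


In Vect-enriched categories, Hom(k^n, k^m) is the space of m x n matrices.
dim(Hom(k^4, k^5)) = 5 * 4 = 20

20


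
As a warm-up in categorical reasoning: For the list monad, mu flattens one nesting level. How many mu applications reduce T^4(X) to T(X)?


Each application of mu: T^2 -> T removes one layer of nesting.
Starting at depth 4 (i.e., T^4(X)), we need to reach T(X).
Number of mu applications = 4 - 1 = 3

3


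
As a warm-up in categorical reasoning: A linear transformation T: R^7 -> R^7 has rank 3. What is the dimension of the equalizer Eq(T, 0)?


The equalizer of f and the zero map is ker(f).
By the rank-nullity theorem: dim(ker(f)) = dim(domain) - rank(f).
dim(ker(f)) = 7 - 3 = 4

4


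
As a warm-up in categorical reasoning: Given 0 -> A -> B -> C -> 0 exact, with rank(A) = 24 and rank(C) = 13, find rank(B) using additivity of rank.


For a short exact sequence 0 -> A -> B -> C -> 0,
rank is additive: rank(B) = rank(A) + rank(C).
rank(B) = 24 + 13 = 37

37


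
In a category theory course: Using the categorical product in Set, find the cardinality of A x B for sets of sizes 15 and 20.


In Set, the product A x B is the Cartesian product.
By the universal property, |A x B| = |A| * |B|.
|A x B| = 15 * 20 = 300

300


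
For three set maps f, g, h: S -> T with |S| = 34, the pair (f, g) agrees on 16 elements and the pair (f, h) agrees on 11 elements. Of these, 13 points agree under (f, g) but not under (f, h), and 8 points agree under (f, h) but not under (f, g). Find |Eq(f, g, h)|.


Eq(f, g, h) is the triple-agreement set: points in S where all three
maps take the same value. Using inclusion-exclusion on the pairwise data:
Pair (f, g) agrees on 16 points; pair (f, h) on 11 points.
Points agreeing under (f, g) but not (f, h) = 13; under (f, h) but not (f, g) = 8.
Triple-agreement = agreement-in-(f, g) minus points that agree under (f, g) but not (f, h):
|Eq(f, g, h)| = 16 - 13 = 3
(cross-check via (f, h): 11 - 8 = 3.)

3


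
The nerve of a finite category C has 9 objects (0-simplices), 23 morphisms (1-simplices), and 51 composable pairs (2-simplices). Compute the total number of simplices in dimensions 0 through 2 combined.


The 2-skeleton of the nerve N(C) consists of simplices in dimensions 0, 1, 2:
  |N(C)_0| = 9 (objects)
  |N(C)_1| = 23 (morphisms)
  |N(C)_2| = 51 (composable pairs)
Total = 9 + 23 + 51 = 83

83


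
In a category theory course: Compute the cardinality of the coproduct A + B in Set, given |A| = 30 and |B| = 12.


In Set, the coproduct A + B is the disjoint union.
|A + B| = |A| + |B| = 30 + 12 = 42

42


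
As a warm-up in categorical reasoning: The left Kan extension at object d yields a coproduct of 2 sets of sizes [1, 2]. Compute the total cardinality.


Pointwise, the left Kan extension (Lan_F H)(d) is the colimit, indexed
by the comma category (F downarrow d), of H composed with the
projection (F downarrow d) -> C. Here that colimit is given
as a coproduct (disjoint union) of sets, so its cardinality is the
sum of the sizes of the summands.
Coproduct of sets with sizes: 1 + 2
= 3

3


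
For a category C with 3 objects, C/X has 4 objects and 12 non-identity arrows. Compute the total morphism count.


In the slice category C/X, objects are morphisms to X.
Identity morphisms: 4 (one per object of C/X).
Non-identity morphisms: 12.
Total = 4 + 12 = 16

16


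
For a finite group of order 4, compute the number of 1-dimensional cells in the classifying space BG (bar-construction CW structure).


In the bar-construction CW model of BG, the n-cells are indexed by
n-tuples [g_1|...|g_n] of non-identity elements of G (degenerate
simplices with some g_i = e do not contribute cells), so there are
(|G| - 1)^n n-cells.
For dim = 1 with |G| = 4:
cells = (4 - 1)^1 = 3^1 = 3

3


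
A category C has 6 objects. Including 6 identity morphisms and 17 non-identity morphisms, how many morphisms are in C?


Each object has an identity morphism, giving 6 identities.
Adding the 17 non-identity morphisms:
Total = 6 + 17 = 23

23


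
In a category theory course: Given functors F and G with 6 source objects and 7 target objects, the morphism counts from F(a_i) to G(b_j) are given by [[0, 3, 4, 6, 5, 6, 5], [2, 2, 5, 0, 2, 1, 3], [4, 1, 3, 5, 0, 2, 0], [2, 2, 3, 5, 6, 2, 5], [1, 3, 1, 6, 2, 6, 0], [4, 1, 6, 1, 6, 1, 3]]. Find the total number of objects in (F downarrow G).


Objects of (F downarrow G) are triples (a, b, h: F(a)->G(b)).
The count equals the sum of all entries in the hom-matrix.
sum(row 0) = 29
sum(row 1) = 15
sum(row 2) = 15
sum(row 3) = 25
sum(row 4) = 19
sum(row 5) = 22
Grand total = 125

125


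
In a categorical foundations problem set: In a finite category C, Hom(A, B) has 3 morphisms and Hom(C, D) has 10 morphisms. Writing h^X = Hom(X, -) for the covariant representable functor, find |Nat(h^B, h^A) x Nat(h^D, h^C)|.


By the Yoneda lemma, Nat(h^B, h^A) is isomorphic to Hom(A, B),
so |Nat(h^B, h^A)| = |Hom(A, B)| and |Nat(h^D, h^C)| = |Hom(C, D)|.
|Hom(A, B)| = 3, |Hom(C, D)| = 10.
|Nat(h^B, h^A) x Nat(h^D, h^C)| = 3 * 10 = 30

30


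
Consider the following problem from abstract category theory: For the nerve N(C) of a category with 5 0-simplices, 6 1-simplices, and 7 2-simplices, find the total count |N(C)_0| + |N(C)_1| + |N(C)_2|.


The 2-skeleton of the nerve N(C) consists of simplices in dimensions 0, 1, 2:
  |N(C)_0| = 5 (objects)
  |N(C)_1| = 6 (morphisms)
  |N(C)_2| = 7 (composable pairs)
Total = 5 + 6 + 7 = 18

18


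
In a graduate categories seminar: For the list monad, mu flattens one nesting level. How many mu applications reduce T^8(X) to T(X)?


Each application of mu: T^2 -> T removes one layer of nesting.
Starting at depth 8 (i.e., T^8(X)), we need to reach T(X).
Number of mu applications = 8 - 1 = 7

7


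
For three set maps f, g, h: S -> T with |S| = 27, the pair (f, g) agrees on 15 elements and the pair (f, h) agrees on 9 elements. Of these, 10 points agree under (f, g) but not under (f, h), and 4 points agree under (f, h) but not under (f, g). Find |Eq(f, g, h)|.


Eq(f, g, h) is the triple-agreement set: points in S where all three
maps take the same value. Using inclusion-exclusion on the pairwise data:
Pair (f, g) agrees on 15 points; pair (f, h) on 9 points.
Points agreeing under (f, g) but not (f, h) = 10; under (f, h) but not (f, g) = 4.
Triple-agreement = agreement-in-(f, g) minus points that agree under (f, g) but not (f, h):
|Eq(f, g, h)| = 15 - 10 = 5
(cross-check via (f, h): 9 - 4 = 5.)

5


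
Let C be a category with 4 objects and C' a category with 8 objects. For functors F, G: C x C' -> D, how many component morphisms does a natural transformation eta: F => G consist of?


A natural transformation eta: F => G assigns one component morphism per
object of the domain category.
The domain is the product category C x C', so
|Ob(C x C')| = |Ob(C)| * |Ob(C')| = 4 * 8 = 32.
Therefore eta has 32 component morphisms.

32


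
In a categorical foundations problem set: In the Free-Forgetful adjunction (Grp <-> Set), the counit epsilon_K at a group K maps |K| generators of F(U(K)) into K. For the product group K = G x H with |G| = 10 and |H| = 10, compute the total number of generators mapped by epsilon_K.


The counit epsilon_K: F(U(K)) -> K of the Free-Forgetful adjunction
maps |K| generators of F(U(K)) into K. For K = G x H (the product group),
|G x H| = |G| * |H|.
Total generators mapped = 10 * 10 = 100.

100


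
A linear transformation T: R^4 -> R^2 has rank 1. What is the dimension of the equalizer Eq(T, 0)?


The equalizer of f and the zero map is ker(f).
By the rank-nullity theorem: dim(ker(f)) = dim(domain) - rank(f).
dim(ker(f)) = 4 - 1 = 3

3


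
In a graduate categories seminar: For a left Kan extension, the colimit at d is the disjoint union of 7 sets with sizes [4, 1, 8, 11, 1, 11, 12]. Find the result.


Pointwise, the left Kan extension (Lan_F H)(d) is the colimit, indexed
by the comma category (F downarrow d), of H composed with the
projection (F downarrow d) -> C. Here that colimit is given
as a coproduct (disjoint union) of sets, so its cardinality is the
sum of the sizes of the summands.
Coproduct of sets with sizes: 4 + 1 + 8 + 11 + 1 + 11 + 12
= 48

48


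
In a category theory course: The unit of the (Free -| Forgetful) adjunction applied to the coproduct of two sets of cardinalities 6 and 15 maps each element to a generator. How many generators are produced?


The unit eta_X: X -> U(F(X)) of the Free-Forgetful adjunction
maps each element of X to a generator of F(X). For X = S + T (disjoint
union in Set), |S + T| = |S| + |T|.
Total mappings = 6 + 15 = 21.

21


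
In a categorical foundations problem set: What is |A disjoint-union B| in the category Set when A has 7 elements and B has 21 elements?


In Set, the coproduct A + B is the disjoint union.
|A + B| = |A| + |B| = 7 + 21 = 28

28


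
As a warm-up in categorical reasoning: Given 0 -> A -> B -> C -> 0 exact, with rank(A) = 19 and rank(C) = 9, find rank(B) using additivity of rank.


For a short exact sequence 0 -> A -> B -> C -> 0,
rank is additive: rank(B) = rank(A) + rank(C).
rank(B) = 19 + 9 = 28

28


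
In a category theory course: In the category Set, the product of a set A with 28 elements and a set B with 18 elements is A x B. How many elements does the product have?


In Set, the product A x B is the Cartesian product.
By the universal property, |A x B| = |A| * |B|.
|A x B| = 28 * 18 = 504

504


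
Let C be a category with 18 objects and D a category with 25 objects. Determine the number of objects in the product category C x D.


The product category C x D has objects that are pairs (c, d).
Number of pairs = |Ob(C)| * |Ob(D)| = 18 * 25 = 450

450


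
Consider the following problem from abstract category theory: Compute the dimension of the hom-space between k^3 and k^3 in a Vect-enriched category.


In Vect-enriched categories, Hom(k^n, k^m) is the space of m x n matrices.
dim(Hom(k^3, k^3)) = 3 * 3 = 9

9


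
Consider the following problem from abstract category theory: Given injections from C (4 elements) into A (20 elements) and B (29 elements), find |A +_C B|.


The pushout A +_C B identifies the images of C in A and B.
|A +_C B| = |A| + |B| - |C| (for injections).
= 20 + 29 - 4 = 45

45


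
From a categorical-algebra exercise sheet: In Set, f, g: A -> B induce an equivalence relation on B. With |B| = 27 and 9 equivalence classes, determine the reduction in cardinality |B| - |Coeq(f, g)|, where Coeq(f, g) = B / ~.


The coequalizer Coeq(f, g) = B / ~ has one element per equivalence class.
|B| = 27, |Coeq(f, g)| = 9.
|B| - |Coeq(f, g)| = 27 - 9 = 18.

18


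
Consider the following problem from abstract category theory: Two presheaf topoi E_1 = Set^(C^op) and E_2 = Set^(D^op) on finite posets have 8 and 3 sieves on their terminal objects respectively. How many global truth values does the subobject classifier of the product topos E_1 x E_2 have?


In a product of presheaf topoi E_1 x E_2, the subobject classifier
is Omega = Omega_1 x Omega_2 (componentwise), so
|Omega(top)| = |Omega_1(top_1)| * |Omega_2(top_2)|.
= 8 * 3 = 24.

24


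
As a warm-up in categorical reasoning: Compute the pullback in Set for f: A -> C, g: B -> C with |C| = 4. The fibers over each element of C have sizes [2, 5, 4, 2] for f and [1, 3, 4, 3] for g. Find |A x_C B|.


The pullback A x_C B consists of pairs (a, b) with f(a) = g(b).
For each element c in C, the fiber product has |f^-1(c)| * |g^-1(c)| elements.
Summing over C: 2 * 1 + 5 * 3 + 4 * 4 + 2 * 3
= 2 + 15 + 16 + 6 = 39

39


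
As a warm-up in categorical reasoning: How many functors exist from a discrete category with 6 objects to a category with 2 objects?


A functor from a discrete category C to D is determined by
where each object maps. Each of the 6 objects of C can map
to any of the 2 objects of D independently.
Number of functors = 2^6 = 64

64


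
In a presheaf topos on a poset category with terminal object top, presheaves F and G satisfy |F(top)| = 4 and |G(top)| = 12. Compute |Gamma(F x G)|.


Global sections of a presheaf on a poset with terminal top satisfy
Gamma(H) ~ H(top). Presheaves admit pointwise products, so
(F x G)(top) = F(top) x G(top) (Cartesian product).
|Gamma(F x G)| = |F(top)| * |G(top)| = 4 * 12 = 48.

48


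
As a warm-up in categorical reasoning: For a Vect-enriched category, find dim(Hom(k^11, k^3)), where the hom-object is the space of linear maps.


In Vect-enriched categories, Hom(k^n, k^m) is the space of m x n matrices.
dim(Hom(k^11, k^3)) = 3 * 11 = 33

33


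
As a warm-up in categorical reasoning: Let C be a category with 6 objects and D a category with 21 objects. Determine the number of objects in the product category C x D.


The product category C x D has objects that are pairs (c, d).
Number of pairs = |Ob(C)| * |Ob(D)| = 6 * 21 = 126

126


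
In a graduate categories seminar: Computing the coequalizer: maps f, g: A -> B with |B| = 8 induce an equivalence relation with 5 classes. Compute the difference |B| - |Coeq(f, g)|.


The coequalizer Coeq(f, g) = B / ~ has one element per equivalence class.
|B| = 8, |Coeq(f, g)| = 5.
|B| - |Coeq(f, g)| = 8 - 5 = 3.

3


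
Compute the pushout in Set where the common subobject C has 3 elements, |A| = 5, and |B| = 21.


The pushout A +_C B identifies the images of C in A and B.
|A +_C B| = |A| + |B| - |C| (for injections).
= 5 + 21 - 3 = 23

23


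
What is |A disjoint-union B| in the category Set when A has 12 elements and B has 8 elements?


In Set, the coproduct A + B is the disjoint union.
|A + B| = |A| + |B| = 12 + 8 = 20

20


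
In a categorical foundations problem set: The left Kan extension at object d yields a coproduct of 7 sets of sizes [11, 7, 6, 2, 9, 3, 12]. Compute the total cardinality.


Pointwise, the left Kan extension (Lan_F H)(d) is the colimit, indexed
by the comma category (F downarrow d), of H composed with the
projection (F downarrow d) -> C. Here that colimit is given
as a coproduct (disjoint union) of sets, so its cardinality is the
sum of the sizes of the summands.
Coproduct of sets with sizes: 11 + 7 + 6 + 2 + 9 + 3 + 12
= 50

50


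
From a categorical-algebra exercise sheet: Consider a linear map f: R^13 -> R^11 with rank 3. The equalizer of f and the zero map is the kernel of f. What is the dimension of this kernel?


The equalizer of f and the zero map is ker(f).
By the rank-nullity theorem: dim(ker(f)) = dim(domain) - rank(f).
dim(ker(f)) = 13 - 3 = 10

10


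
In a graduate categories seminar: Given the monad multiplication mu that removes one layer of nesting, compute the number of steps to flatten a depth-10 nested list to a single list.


Each application of mu: T^2 -> T removes one layer of nesting.
Starting at depth 10 (i.e., T^10(X)), we need to reach T(X).
Number of mu applications = 10 - 1 = 9

9


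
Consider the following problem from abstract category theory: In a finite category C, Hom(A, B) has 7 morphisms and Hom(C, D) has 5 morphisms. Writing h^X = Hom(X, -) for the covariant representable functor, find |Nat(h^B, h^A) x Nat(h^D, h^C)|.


By the Yoneda lemma, Nat(h^B, h^A) is isomorphic to Hom(A, B),
so |Nat(h^B, h^A)| = |Hom(A, B)| and |Nat(h^D, h^C)| = |Hom(C, D)|.
|Hom(A, B)| = 7, |Hom(C, D)| = 5.
|Nat(h^B, h^A) x Nat(h^D, h^C)| = 7 * 5 = 35

35
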